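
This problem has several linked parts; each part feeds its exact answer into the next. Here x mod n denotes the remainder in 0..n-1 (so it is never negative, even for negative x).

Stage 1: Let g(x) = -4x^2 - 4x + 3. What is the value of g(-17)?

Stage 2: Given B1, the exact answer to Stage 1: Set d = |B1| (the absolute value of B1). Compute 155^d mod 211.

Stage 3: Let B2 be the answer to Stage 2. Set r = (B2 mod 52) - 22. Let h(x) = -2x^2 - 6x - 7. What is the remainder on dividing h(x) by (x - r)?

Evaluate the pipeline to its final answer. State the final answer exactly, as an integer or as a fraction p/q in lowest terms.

-843

Stage 1: -4*(-17)^2 - 4*(-17)^1 + 3 = (-1156) + (68) + (3) = -1085; answer -1085
Stage 2: B1 = -1085; d = 1085; squarings mod 211: 155^1=155, 155^2=182, 155^4=208, 155^8=9, 155^16=81, 155^32=20, 155^64=189, 155^128=62, 155^256=46, 155^512=6, 155^1024=36; 155^1085 = 155^1 * 155^4 * 155^8 * 155^16 * 155^32 * 155^1024 = 197 (mod 211); answer 197
Stage 3: B2 = 197; r = 19; remainder = value at the root: -2*(19)^2 - 6*(19)^1 - 7 = (-722) + (-114) + (-7) = -843; answer -843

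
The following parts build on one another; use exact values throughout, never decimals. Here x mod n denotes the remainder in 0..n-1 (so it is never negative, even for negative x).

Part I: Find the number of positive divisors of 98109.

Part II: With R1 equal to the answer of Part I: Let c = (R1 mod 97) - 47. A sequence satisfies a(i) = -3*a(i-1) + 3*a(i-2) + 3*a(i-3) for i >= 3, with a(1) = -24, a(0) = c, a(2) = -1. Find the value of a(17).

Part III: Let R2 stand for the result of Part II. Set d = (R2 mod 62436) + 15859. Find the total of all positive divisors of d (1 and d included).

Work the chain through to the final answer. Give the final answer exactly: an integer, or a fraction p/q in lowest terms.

30600

Part I: 98109 = 3^2 * 11 * 991; number of divisors = (2+1) * (1+1) * (1+1) = 12; answer 12
Part II: R1 = 12; c = -35; a(3) = -3*(-1) + 3*(-24) + 3*(-35) = -174; iterating: a(3)=-174, a(4)=447, a(5)=-1866, a(6)=6417, a(7)=-23508, a(8)=84177, a(9)=-303804, a(10)=1093419, a(11)=-3939138, a(12)=14186259, a(13)=-51095934, a(14)=184029165, a(15)=-662816520, a(16)=2387249253, a(17)=-8598109824; answer -8598109824
Part III: R2 = -8598109824; d = 30031; 30031 = 59 * 509; sigma = (1 + 59) * (1 + 509) = 60 * 510 = 30600; answer 30600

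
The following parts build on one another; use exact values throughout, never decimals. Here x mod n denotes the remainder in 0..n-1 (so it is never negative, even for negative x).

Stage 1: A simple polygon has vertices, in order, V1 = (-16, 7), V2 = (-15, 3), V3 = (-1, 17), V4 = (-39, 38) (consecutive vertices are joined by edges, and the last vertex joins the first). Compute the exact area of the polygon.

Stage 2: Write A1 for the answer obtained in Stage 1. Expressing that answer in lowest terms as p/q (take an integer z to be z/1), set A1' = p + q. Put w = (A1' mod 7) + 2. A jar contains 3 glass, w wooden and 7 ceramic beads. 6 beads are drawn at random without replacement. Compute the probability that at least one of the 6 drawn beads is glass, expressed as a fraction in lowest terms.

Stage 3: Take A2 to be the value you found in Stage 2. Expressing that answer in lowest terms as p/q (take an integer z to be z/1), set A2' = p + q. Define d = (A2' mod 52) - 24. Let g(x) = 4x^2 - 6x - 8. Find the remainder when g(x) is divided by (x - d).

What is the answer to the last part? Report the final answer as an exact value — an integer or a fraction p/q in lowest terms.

-10

Stage 1: cross terms: (-16*3 - -15*7)=57, (-15*17 - -1*3)=-252, (-1*38 - -39*17)=625, (-39*7 - -16*38)=335; twice the area = |765| = 765; area = 765/2; answer 765/2
Stage 2: A1 = 765/2; threaded value p + q = 767; w = 6; total draws C(16,6) = 8008; complement C(13,6) = 1716; favorable 8008 - 1716 = 6292; P = 11/14; answer 11/14
Stage 3: A2 = 11/14; threaded value p + q = 25; d = 1; remainder = value at the root: 4*(1)^2 - 6*(1)^1 - 8 = (4) + (-6) + (-8) = -10; answer -10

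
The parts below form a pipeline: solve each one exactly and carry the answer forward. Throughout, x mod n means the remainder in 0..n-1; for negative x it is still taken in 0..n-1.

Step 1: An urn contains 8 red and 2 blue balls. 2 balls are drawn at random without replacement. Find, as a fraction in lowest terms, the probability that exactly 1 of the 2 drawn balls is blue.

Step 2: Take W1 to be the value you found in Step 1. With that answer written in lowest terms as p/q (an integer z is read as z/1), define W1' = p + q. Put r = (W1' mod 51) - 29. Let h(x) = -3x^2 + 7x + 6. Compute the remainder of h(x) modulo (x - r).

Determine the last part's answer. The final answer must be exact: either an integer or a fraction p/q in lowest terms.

-1210

Step 1: total draws C(10,2) = 45; favorable C(2,1)*C(8,1) = 16; P = 16/45; answer 16/45
Step 2: W1 = 16/45; threaded value p + q = 61; r = -19; remainder = value at the root: -3*(-19)^2 + 7*(-19)^1 + 6 = (-1083) + (-133) + (6) = -1210; answer -1210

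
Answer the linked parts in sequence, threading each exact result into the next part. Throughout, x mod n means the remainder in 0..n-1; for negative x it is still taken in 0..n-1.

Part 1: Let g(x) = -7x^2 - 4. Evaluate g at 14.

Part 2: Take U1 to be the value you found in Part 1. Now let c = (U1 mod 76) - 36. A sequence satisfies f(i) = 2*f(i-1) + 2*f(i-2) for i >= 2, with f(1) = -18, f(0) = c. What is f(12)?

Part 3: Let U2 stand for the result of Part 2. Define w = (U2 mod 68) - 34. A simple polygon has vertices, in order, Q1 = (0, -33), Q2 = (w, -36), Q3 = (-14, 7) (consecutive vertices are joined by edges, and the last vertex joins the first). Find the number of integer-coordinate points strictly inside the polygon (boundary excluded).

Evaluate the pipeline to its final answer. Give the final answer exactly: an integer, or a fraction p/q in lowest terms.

619

Part 1: -7*(14)^2 - 4 = (-1372) + (-4) = -1376; answer -1376
Part 2: U1 = -1376; c = 32; f(2) = 2*(-18) + 2*(32) = 28; iterating: f(2)=28, f(3)=20, f(4)=96, f(5)=232, f(6)=656, f(7)=1776, f(8)=4864, f(9)=13280, f(10)=36288, f(11)=99136, f(12)=270848; answer 270848
Part 3: U2 = 270848; w = -30; cross terms: (0*-36 - -30*-33)=-990, (-30*7 - -14*-36)=-714, (-14*-33 - 0*7)=462; twice the area = |-1242| = 1242; area = 621; boundary points = 3 + 1 + 2 = 6; strictly interior points = area - boundary/2 + 1 = 619; answer 619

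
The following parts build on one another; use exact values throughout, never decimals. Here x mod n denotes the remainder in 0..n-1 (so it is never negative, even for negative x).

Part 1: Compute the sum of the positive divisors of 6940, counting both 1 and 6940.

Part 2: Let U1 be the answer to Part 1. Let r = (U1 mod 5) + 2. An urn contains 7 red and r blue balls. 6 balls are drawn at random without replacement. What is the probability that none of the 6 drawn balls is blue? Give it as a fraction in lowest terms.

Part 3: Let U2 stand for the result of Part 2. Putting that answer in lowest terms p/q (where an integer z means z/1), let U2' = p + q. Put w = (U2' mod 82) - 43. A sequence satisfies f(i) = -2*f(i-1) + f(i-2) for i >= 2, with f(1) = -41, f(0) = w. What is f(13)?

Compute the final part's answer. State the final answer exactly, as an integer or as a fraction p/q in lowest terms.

-1205581

Part 1: 6940 = 2^2 * 5 * 347; sigma = (1 + 2 + 4) * (1 + 5) * (1 + 347) = 7 * 6 * 348 = 14616; answer 14616
Part 2: U1 = 14616; r = 3; total draws C(10,6) = 210; favorable C(7,6) = 7; P = 1/30; answer 1/30
Part 3: U2 = 1/30; threaded value p + q = 31; w = -12; f(2) = -2*(-41) + 1*(-12) = 70; iterating: f(2)=70, f(3)=-181, f(4)=432, f(5)=-1045, f(6)=2522, f(7)=-6089, f(8)=14700, f(9)=-35489, f(10)=85678, f(11)=-206845, f(12)=499368, f(13)=-1205581; answer -1205581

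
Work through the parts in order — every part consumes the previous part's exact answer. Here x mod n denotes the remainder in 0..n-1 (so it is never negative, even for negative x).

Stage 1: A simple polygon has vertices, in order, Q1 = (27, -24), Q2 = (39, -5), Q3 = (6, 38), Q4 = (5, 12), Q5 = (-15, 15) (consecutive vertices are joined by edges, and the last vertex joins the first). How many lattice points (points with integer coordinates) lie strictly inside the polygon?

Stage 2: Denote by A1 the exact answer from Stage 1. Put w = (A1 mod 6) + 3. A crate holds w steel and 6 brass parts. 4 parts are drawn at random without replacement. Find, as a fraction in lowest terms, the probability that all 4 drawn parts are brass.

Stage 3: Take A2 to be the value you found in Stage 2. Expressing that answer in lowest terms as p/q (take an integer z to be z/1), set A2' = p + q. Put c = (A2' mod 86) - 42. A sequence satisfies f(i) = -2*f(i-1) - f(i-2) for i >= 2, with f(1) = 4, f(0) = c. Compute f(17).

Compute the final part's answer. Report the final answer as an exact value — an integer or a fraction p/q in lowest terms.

148

Stage 1: cross terms: (27*-5 - 39*-24)=801, (39*38 - 6*-5)=1512, (6*12 - 5*38)=-118, (5*15 - -15*12)=255, (-15*-24 - 27*15)=-45; twice the area = |2405| = 2405; area = 2405/2; boundary points = 1 + 1 + 1 + 1 + 3 = 7; strictly interior points = area - boundary/2 + 1 = 1200; answer 1200
Stage 2: A1 = 1200; w = 3; total draws C(9,4) = 126; favorable C(6,4) = 15; P = 5/42; answer 5/42
Stage 3: A2 = 5/42; threaded value p + q = 47; c = 5; f(2) = -2*(4) - 1*(5) = -13; iterating: f(2)=-13, f(3)=22, f(4)=-31, f(5)=40, f(6)=-49, f(7)=58, f(8)=-67, f(9)=76, f(10)=-85, f(11)=94, f(12)=-103, f(13)=112, f(14)=-121, f(15)=130, f(16)=-139, f(17)=148; answer 148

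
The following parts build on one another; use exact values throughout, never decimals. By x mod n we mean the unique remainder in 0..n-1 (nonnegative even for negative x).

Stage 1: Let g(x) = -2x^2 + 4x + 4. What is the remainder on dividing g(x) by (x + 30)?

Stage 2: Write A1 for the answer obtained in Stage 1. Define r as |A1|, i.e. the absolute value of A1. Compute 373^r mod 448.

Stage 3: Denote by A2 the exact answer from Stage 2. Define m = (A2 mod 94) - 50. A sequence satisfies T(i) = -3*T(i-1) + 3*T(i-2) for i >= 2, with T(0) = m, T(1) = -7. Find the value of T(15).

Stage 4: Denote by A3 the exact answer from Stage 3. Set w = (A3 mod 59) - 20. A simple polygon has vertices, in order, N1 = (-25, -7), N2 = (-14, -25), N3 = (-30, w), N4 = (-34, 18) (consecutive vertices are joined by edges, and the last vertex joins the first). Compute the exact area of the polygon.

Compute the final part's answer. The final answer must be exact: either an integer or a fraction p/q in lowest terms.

Stage 1: remainder = value at the root: -2*(-30)^2 + 4*(-30)^1 + 4 = (-1800) + (-120) + (4) = -1916; answer -1916
Stage 2: A1 = -1916; r = 1916; squarings mod 448: 373^1=373, 373^2=249, 373^4=177, 373^8=417, 373^16=65, 373^32=193, 373^64=65, 373^128=193, 373^256=65, 373^512=193, 373^1024=65; 373^1916 = 373^4 * 373^8 * 373^16 * 373^32 * 373^64 * 373^256 * 373^512 * 373^1024 = 81 (mod 448); answer 81
Stage 3: A2 = 81; m = 31; T(2) = -3*(-7) + 3*(31) = 114; iterating: T(2)=114, T(3)=-363, T(4)=1431, T(5)=-5382, T(6)=20439, T(7)=-77463, T(8)=293706, T(9)=-1113507, T(10)=4221639, T(11)=-16005438, T(12)=60681231, T(13)=-230060007, T(14)=872223714, T(15)=-3306851163; answer -3306851163
Stage 4: A3 = -3306851163; w = -8; cross terms: (-25*-25 - -14*-7)=527, (-14*-8 - -30*-25)=-638, (-30*18 - -34*-8)=-812, (-34*-7 - -25*18)=688; twice the area = |-235| = 235; area = 235/2; answer 235/2

235/2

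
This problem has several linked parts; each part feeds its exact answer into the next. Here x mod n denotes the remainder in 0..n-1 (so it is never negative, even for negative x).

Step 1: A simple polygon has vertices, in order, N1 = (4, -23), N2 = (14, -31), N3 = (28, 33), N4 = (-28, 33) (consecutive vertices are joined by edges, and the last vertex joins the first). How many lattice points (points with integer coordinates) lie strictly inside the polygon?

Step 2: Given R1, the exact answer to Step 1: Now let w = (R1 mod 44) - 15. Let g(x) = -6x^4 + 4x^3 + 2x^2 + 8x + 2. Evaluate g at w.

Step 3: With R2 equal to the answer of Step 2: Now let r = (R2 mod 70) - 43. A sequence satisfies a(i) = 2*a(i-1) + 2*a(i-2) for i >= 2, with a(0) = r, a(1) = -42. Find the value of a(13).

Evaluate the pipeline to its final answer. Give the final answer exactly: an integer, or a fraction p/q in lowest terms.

-5428608

Step 1: cross terms: (4*-31 - 14*-23)=198, (14*33 - 28*-31)=1330, (28*33 - -28*33)=1848, (-28*-23 - 4*33)=512; twice the area = |3888| = 3888; area = 1944; boundary points = 2 + 2 + 56 + 8 = 68; strictly interior points = area - boundary/2 + 1 = 1911; answer 1911
Step 2: R1 = 1911; w = 4; -6*(4)^4 + 4*(4)^3 + 2*(4)^2 + 8*(4)^1 + 2 = (-1536) + (256) + (32) + (32) + (2) = -1214; answer -1214
Step 3: R2 = -1214; r = 3; a(2) = 2*(-42) + 2*(3) = -78; iterating: a(2)=-78, a(3)=-240, a(4)=-636, a(5)=-1752, a(6)=-4776, a(7)=-13056, a(8)=-35664, a(9)=-97440, a(10)=-266208, a(11)=-727296, a(12)=-1987008, a(13)=-5428608; answer -5428608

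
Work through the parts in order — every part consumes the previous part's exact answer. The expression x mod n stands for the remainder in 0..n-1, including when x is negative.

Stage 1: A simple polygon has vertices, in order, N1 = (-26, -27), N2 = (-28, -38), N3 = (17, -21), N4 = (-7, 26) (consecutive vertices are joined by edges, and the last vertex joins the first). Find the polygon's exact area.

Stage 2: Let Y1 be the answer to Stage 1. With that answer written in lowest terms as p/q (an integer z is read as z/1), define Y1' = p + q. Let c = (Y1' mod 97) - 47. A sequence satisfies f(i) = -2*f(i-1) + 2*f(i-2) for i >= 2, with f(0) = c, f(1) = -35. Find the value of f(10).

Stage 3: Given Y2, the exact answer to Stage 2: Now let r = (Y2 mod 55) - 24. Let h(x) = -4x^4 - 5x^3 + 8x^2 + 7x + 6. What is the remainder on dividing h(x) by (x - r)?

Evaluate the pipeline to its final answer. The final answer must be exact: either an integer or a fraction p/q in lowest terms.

Stage 1: cross terms: (-26*-38 - -28*-27)=232, (-28*-21 - 17*-38)=1234, (17*26 - -7*-21)=295, (-7*-27 - -26*26)=865; twice the area = |2626| = 2626; area = 1313; answer 1313
Stage 2: Y1 = 1313; threaded value p + q = 1314; c = 6; f(2) = -2*(-35) + 2*(6) = 82; iterating: f(2)=82, f(3)=-234, f(4)=632, f(5)=-1732, f(6)=4728, f(7)=-12920, f(8)=35296, f(9)=-96432, f(10)=263456; answer 263456
Stage 3: Y2 = 263456; r = -18; remainder = value at the root: -4*(-18)^4 - 5*(-18)^3 + 8*(-18)^2 + 7*(-18)^1 + 6 = (-419904) + (29160) + (2592) + (-126) + (6) = -388272; answer -388272

-388272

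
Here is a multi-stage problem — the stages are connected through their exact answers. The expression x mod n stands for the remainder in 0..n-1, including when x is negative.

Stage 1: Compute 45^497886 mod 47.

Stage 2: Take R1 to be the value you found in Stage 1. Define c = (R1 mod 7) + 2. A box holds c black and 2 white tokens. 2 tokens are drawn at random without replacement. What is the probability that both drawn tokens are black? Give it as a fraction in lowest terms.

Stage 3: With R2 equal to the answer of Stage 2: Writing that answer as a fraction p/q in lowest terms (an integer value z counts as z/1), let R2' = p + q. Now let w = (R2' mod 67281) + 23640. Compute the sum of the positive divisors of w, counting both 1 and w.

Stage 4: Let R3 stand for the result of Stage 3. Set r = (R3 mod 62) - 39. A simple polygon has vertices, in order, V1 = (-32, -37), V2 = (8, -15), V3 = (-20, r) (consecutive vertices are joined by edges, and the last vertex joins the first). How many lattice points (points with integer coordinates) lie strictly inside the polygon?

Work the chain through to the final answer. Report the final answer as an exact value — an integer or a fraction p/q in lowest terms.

943

Stage 1: squarings mod 47: 45^1=45, 45^2=4, 45^4=16, 45^8=21, 45^16=18, 45^32=42, 45^64=25, 45^128=14, 45^256=8, 45^512=17, 45^1024=7, 45^2048=2, 45^4096=4, 45^8192=16, 45^16384=21, 45^32768=18, 45^65536=42, 45^131072=25, 45^262144=14; 45^497886 = 45^2 * 45^4 * 45^8 * 45^16 * 45^64 * 45^128 * 45^2048 * 45^4096 * 45^32768 * 45^65536 * 45^131072 * 45^262144 = 32 (mod 47); answer 32
Stage 2: R1 = 32; c = 6; total draws C(8,2) = 28; favorable C(6,2) = 15; P = 15/28; answer 15/28
Stage 3: R2 = 15/28; threaded value p + q = 43; w = 23683; 23683 = 11 * 2153; sigma = (1 + 11) * (1 + 2153) = 12 * 2154 = 25848; answer 25848
Stage 4: R3 = 25848; r = 17; cross terms: (-32*-15 - 8*-37)=776, (8*17 - -20*-15)=-164, (-20*-37 - -32*17)=1284; twice the area = |1896| = 1896; area = 948; boundary points = 2 + 4 + 6 = 12; strictly interior points = area - boundary/2 + 1 = 943; answer 943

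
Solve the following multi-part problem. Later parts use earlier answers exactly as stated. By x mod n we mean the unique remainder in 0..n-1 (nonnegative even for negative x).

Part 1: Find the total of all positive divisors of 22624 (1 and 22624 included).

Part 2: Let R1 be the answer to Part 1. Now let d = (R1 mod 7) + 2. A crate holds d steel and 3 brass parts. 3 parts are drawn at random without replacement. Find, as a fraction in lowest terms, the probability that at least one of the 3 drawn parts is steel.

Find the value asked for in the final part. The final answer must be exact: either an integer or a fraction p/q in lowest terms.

Part 1: 22624 = 2^5 * 7 * 101; sigma = (1 + 2 + 4 + 8 + 16 + 32) * (1 + 7) * (1 + 101) = 63 * 8 * 102 = 51408; answer 51408
Part 2: R1 = 51408; d = 2; total draws C(5,3) = 10; complement C(3,3) = 1; favorable 10 - 1 = 9; P = 9/10; answer 9/10

9/10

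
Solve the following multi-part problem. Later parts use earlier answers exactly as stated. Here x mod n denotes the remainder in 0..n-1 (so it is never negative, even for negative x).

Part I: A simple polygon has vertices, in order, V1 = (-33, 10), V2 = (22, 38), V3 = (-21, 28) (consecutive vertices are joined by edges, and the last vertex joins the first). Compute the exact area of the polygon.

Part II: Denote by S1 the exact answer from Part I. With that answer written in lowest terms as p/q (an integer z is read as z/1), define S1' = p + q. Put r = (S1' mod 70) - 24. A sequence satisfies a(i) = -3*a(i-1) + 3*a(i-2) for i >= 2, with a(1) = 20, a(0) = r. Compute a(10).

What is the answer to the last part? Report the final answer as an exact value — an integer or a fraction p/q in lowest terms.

Part I: cross terms: (-33*38 - 22*10)=-1474, (22*28 - -21*38)=1414, (-21*10 - -33*28)=714; twice the area = |654| = 654; area = 327; answer 327
Part II: S1 = 327; threaded value p + q = 328; r = 24; a(2) = -3*(20) + 3*(24) = 12; iterating: a(2)=12, a(3)=24, a(4)=-36, a(5)=180, a(6)=-648, a(7)=2484, a(8)=-9396, a(9)=35640, a(10)=-135108; answer -135108

-135108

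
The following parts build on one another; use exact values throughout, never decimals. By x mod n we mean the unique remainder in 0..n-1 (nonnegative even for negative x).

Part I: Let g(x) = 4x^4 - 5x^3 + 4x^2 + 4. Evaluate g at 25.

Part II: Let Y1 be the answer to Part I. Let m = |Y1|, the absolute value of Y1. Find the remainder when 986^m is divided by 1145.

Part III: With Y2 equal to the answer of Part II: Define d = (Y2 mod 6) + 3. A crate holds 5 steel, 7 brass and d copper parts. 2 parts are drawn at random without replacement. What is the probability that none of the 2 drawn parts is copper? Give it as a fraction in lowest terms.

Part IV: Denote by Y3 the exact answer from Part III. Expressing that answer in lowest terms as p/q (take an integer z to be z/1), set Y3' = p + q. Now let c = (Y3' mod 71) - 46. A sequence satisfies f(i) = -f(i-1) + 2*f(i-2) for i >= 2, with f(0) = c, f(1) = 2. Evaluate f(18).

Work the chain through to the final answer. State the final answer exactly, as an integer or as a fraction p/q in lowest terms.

Part I: 4*(25)^4 - 5*(25)^3 + 4*(25)^2 + 4 = (1562500) + (-78125) + (2500) + (4) = 1486879; answer 1486879
Part II: Y1 = 1486879; m = 1486879; squarings mod 1145: 986^1=986, 986^2=91, 986^4=266, 986^8=911, 986^16=941, 986^32=396, 986^64=1096, 986^128=111, 986^256=871, 986^512=651, 986^1024=151, 986^2048=1046, 986^4096=641, 986^8192=971, 986^16384=506, 986^32768=701, 986^65536=196, 986^131072=631, 986^262144=846, 986^524288=91, 986^1048576=266; 986^1486879 = 986^1 * 986^2 * 986^4 * 986^8 * 986^16 * 986^4096 * 986^8192 * 986^32768 * 986^131072 * 986^262144 * 986^1048576 = 146 (mod 1145); answer 146
Part III: Y2 = 146; d = 5; total draws C(17,2) = 136; favorable C(12,2) = 66; P = 33/68; answer 33/68
Part IV: Y3 = 33/68; threaded value p + q = 101; c = -16; f(2) = -1*(2) + 2*(-16) = -34; iterating: f(2)=-34, f(3)=38, f(4)=-106, f(5)=182, f(6)=-394, f(7)=758, f(8)=-1546, f(9)=3062, f(10)=-6154, f(11)=12278, f(12)=-24586, f(13)=49142, f(14)=-98314, f(15)=196598, f(16)=-393226, f(17)=786422, f(18)=-1572874; answer -1572874

-1572874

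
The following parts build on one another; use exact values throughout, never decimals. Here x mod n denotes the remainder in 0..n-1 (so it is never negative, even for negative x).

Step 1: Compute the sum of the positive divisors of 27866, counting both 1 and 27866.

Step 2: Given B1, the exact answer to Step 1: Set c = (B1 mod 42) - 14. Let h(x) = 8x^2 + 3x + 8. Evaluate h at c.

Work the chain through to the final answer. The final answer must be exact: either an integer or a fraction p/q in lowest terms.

Step 1: 27866 = 2 * 13933; sigma = (1 + 2) * (1 + 13933) = 3 * 13934 = 41802; answer 41802
Step 2: B1 = 41802; c = -2; 8*(-2)^2 + 3*(-2)^1 + 8 = (32) + (-6) + (8) = 34; answer 34

34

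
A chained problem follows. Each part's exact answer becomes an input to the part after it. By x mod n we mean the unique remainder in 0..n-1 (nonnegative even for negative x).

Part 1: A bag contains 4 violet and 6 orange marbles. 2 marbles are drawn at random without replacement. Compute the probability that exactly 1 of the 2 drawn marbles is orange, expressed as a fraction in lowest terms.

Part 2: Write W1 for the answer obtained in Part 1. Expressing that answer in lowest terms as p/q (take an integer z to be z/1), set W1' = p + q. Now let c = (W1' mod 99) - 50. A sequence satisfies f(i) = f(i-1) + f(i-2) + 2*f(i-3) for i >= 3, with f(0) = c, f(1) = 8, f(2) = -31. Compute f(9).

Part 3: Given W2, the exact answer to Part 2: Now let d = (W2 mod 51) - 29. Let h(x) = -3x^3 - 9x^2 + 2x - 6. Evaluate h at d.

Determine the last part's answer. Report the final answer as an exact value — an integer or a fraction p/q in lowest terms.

-17312

Part 1: total draws C(10,2) = 45; favorable C(6,1)*C(4,1) = 24; P = 8/15; answer 8/15
Part 2: W1 = 8/15; threaded value p + q = 23; c = -27; f(3) = 1*(-31) + 1*(8) + 2*(-27) = -77; iterating: f(3)=-77, f(4)=-92, f(5)=-231, f(6)=-477, f(7)=-892, f(8)=-1831, f(9)=-3677; answer -3677
Part 3: W2 = -3677; d = 17; -3*(17)^3 - 9*(17)^2 + 2*(17)^1 - 6 = (-14739) + (-2601) + (34) + (-6) = -17312; answer -17312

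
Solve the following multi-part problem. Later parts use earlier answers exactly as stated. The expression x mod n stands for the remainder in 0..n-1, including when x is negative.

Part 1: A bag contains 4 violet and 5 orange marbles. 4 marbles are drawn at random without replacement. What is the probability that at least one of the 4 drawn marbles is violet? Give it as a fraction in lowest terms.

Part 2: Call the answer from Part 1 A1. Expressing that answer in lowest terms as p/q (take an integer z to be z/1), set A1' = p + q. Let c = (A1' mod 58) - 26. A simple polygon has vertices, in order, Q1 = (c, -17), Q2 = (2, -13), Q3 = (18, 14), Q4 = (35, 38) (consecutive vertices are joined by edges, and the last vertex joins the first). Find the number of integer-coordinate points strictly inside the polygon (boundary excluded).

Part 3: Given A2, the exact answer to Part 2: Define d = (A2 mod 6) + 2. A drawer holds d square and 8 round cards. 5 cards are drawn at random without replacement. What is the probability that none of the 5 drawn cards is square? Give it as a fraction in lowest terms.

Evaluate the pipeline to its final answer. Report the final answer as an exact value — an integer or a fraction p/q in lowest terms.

Part 1: total draws C(9,4) = 126; complement C(5,4) = 5; favorable 126 - 5 = 121; P = 121/126; answer 121/126
Part 2: A1 = 121/126; threaded value p + q = 247; c = -11; cross terms: (-11*-13 - 2*-17)=177, (2*14 - 18*-13)=262, (18*38 - 35*14)=194, (35*-17 - -11*38)=-177; twice the area = |456| = 456; area = 228; boundary points = 1 + 1 + 1 + 1 = 4; strictly interior points = area - boundary/2 + 1 = 227; answer 227
Part 3: A2 = 227; d = 7; total draws C(15,5) = 3003; favorable C(8,5) = 56; P = 8/429; answer 8/429

8/429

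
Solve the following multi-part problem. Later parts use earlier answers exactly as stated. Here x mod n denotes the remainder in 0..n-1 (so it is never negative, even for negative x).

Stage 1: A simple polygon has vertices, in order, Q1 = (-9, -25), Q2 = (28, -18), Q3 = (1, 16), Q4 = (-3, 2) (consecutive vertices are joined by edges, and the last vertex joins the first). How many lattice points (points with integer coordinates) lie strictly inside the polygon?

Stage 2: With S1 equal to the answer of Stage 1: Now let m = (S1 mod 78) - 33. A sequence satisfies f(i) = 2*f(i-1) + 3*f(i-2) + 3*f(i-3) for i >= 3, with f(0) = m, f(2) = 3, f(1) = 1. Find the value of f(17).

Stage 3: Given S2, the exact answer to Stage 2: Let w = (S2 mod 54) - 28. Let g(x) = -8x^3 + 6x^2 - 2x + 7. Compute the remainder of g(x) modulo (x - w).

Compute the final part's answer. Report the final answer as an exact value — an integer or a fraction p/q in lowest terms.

Stage 1: cross terms: (-9*-18 - 28*-25)=862, (28*16 - 1*-18)=466, (1*2 - -3*16)=50, (-3*-25 - -9*2)=93; twice the area = |1471| = 1471; area = 1471/2; boundary points = 1 + 1 + 2 + 3 = 7; strictly interior points = area - boundary/2 + 1 = 733; answer 733
Stage 2: S1 = 733; m = -2; f(3) = 2*(3) + 3*(1) + 3*(-2) = 3; iterating: f(3)=3, f(4)=18, f(5)=54, f(6)=171, f(7)=558, f(8)=1791, f(9)=5769, f(10)=18585, f(11)=59850, f(12)=192762, f(13)=620829, f(14)=1999494, f(15)=6439761, f(16)=20740491, f(17)=66798747; answer 66798747
Stage 3: S2 = 66798747; w = 17; remainder = value at the root: -8*(17)^3 + 6*(17)^2 - 2*(17)^1 + 7 = (-39304) + (1734) + (-34) + (7) = -37597; answer -37597

-37597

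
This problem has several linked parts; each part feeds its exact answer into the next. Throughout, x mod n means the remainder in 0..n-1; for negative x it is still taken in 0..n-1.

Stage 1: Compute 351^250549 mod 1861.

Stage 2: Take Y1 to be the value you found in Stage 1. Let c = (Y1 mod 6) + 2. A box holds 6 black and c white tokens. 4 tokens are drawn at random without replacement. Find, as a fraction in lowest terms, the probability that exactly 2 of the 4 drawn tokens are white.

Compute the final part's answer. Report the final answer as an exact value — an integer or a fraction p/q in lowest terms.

Stage 1: squarings mod 1861: 351^1=351, 351^2=375, 351^4=1050, 351^8=788, 351^16=1231, 351^32=507, 351^64=231, 351^128=1253, 351^256=1186, 351^512=1541, 351^1024=45, 351^2048=164, 351^4096=842, 351^8192=1784, 351^16384=346, 351^32768=612, 351^65536=483, 351^131072=664; 351^250549 = 351^1 * 351^4 * 351^16 * 351^32 * 351^128 * 351^512 * 351^4096 * 351^16384 * 351^32768 * 351^65536 * 351^131072 = 1744 (mod 1861); answer 1744
Stage 2: Y1 = 1744; c = 6; total draws C(12,4) = 495; favorable C(6,2)*C(6,2) = 225; P = 5/11; answer 5/11

5/11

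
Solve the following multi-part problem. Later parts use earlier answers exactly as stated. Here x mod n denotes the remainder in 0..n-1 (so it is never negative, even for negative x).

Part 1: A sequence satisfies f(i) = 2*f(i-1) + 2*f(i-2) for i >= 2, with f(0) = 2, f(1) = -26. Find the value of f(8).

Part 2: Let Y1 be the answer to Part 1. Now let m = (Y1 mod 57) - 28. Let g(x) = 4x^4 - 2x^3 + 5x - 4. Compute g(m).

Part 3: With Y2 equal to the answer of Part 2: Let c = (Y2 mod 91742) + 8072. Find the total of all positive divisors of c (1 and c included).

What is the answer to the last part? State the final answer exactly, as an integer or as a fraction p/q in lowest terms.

76140

Part 1: f(2) = 2*(-26) + 2*(2) = -48; iterating: f(2)=-48, f(3)=-148, f(4)=-392, f(5)=-1080, f(6)=-2944, f(7)=-8048, f(8)=-21984; answer -21984
Part 2: Y1 = -21984; m = -10; 4*(-10)^4 - 2*(-10)^3 + 5*(-10)^1 - 4 = (40000) + (2000) + (-50) + (-4) = 41946; answer 41946
Part 3: Y2 = 41946; c = 50018; 50018 = 2 * 89 * 281; sigma = (1 + 2) * (1 + 89) * (1 + 281) = 3 * 90 * 282 = 76140; answer 76140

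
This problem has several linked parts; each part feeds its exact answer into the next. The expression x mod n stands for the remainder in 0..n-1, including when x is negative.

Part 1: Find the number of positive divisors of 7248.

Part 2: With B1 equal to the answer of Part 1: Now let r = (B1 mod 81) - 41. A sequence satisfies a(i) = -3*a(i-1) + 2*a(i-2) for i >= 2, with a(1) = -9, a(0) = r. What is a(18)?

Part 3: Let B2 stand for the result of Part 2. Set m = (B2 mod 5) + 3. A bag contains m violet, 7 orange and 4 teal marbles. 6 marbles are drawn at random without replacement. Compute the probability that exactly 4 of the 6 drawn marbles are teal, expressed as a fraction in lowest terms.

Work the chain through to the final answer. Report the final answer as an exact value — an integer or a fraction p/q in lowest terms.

3/476

Part 1: 7248 = 2^4 * 3 * 151; number of divisors = (4+1) * (1+1) * (1+1) = 20; answer 20
Part 2: B1 = 20; r = -21; a(2) = -3*(-9) + 2*(-21) = -15; iterating: a(2)=-15, a(3)=27, a(4)=-111, a(5)=387, a(6)=-1383, a(7)=4923, a(8)=-17535, a(9)=62451, a(10)=-222423, a(11)=792171, a(12)=-2821359, a(13)=10048419, a(14)=-35787975, a(15)=127460763, a(16)=-453958239, a(17)=1616796243, a(18)=-5758305207; answer -5758305207
Part 3: B2 = -5758305207; m = 6; total draws C(17,6) = 12376; favorable C(4,4)*C(13,2) = 78; P = 3/476; answer 3/476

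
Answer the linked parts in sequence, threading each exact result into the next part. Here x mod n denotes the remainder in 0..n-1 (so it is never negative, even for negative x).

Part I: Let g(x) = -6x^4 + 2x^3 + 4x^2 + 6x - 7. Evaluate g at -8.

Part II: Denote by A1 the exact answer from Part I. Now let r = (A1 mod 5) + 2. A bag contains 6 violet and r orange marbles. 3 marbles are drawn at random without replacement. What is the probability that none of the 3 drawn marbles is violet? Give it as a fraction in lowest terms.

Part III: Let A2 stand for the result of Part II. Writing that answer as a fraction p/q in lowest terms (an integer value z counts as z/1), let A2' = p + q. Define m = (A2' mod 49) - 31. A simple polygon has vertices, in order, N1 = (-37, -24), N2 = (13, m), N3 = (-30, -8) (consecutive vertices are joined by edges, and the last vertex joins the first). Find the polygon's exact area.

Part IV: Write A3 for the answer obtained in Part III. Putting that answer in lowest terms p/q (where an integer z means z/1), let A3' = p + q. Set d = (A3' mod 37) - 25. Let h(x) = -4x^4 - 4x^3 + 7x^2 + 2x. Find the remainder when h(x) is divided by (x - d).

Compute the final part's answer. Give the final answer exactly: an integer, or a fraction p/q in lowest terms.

-394344

Part I: -6*(-8)^4 + 2*(-8)^3 + 4*(-8)^2 + 6*(-8)^1 - 7 = (-24576) + (-1024) + (256) + (-48) + (-7) = -25399; answer -25399
Part II: A1 = -25399; r = 3; total draws C(9,3) = 84; favorable C(3,3) = 1; P = 1/84; answer 1/84
Part III: A2 = 1/84; threaded value p + q = 85; m = 5; cross terms: (-37*5 - 13*-24)=127, (13*-8 - -30*5)=46, (-30*-24 - -37*-8)=424; twice the area = |597| = 597; area = 597/2; answer 597/2
Part IV: A3 = 597/2; threaded value p + q = 599; d = -18; remainder = value at the root: -4*(-18)^4 - 4*(-18)^3 + 7*(-18)^2 + 2*(-18)^1 = (-419904) + (23328) + (2268) + (-36) = -394344; answer -394344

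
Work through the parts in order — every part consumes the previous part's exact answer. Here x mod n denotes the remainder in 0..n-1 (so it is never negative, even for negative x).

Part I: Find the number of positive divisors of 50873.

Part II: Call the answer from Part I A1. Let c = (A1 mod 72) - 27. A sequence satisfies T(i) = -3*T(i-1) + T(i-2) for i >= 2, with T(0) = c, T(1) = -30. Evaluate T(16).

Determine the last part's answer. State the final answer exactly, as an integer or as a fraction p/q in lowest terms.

1247195540

Part I: 50873 is prime, so its only divisors are 1 and 50873; count = 2; answer 2
Part II: A1 = 2; c = -25; T(2) = -3*(-30) + 1*(-25) = 65; iterating: T(2)=65, T(3)=-225, T(4)=740, T(5)=-2445, T(6)=8075, T(7)=-26670, T(8)=88085, T(9)=-290925, T(10)=960860, T(11)=-3173505, T(12)=10481375, T(13)=-34617630, T(14)=114334265, T(15)=-377620425, T(16)=1247195540; answer 1247195540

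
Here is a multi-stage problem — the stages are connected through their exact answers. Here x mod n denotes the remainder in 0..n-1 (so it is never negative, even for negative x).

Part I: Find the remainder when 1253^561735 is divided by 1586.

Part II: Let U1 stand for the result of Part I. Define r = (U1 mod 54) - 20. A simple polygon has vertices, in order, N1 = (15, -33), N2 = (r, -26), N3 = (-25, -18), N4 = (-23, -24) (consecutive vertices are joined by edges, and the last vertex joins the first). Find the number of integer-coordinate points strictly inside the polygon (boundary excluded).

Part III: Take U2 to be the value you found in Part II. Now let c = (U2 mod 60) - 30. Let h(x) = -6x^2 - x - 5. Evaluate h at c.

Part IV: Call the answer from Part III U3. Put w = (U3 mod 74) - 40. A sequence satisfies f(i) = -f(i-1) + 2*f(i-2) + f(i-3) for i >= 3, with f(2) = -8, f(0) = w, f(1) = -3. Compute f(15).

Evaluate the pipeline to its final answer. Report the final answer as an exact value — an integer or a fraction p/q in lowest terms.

Part I: squarings mod 1586: 1253^1=1253, 1253^2=1455, 1253^4=1301, 1253^8=339, 1253^16=729, 1253^32=131, 1253^64=1301, 1253^128=339, 1253^256=729, 1253^512=131, 1253^1024=1301, 1253^2048=339, 1253^4096=729, 1253^8192=131, 1253^16384=1301, 1253^32768=339, 1253^65536=729, 1253^131072=131, 1253^262144=1301, 1253^524288=339; 1253^561735 = 1253^1 * 1253^2 * 1253^4 * 1253^64 * 1253^512 * 1253^4096 * 1253^32768 * 1253^524288 = 255 (mod 1586); answer 255
Part II: U1 = 255; r = 19; cross terms: (15*-26 - 19*-33)=237, (19*-18 - -25*-26)=-992, (-25*-24 - -23*-18)=186, (-23*-33 - 15*-24)=1119; twice the area = |550| = 550; area = 275; boundary points = 1 + 4 + 2 + 1 = 8; strictly interior points = area - boundary/2 + 1 = 272; answer 272
Part III: U2 = 272; c = 2; -6*(2)^2 - 1*(2)^1 - 5 = (-24) + (-2) + (-5) = -31; answer -31
Part IV: U3 = -31; w = 3; f(3) = -1*(-8) + 2*(-3) + 1*(3) = 5; iterating: f(3)=5, f(4)=-24, f(5)=26, f(6)=-69, f(7)=97, f(8)=-209, f(9)=334, f(10)=-655, f(11)=1114, f(12)=-2090, f(13)=3663, f(14)=-6729, f(15)=11965; answer 11965

11965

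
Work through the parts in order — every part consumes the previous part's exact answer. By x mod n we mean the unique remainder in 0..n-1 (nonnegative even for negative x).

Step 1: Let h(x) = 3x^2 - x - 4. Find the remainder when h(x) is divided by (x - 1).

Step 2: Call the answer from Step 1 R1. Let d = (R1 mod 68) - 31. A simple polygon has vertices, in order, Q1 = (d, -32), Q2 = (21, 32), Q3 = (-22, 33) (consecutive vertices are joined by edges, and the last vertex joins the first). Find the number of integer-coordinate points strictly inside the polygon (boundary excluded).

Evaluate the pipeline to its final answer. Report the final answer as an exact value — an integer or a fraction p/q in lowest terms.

1368

Step 1: remainder = value at the root: 3*(1)^2 - 1*(1)^1 - 4 = (3) + (-1) + (-4) = -2; answer -2
Step 2: R1 = -2; d = 35; cross terms: (35*32 - 21*-32)=1792, (21*33 - -22*32)=1397, (-22*-32 - 35*33)=-451; twice the area = |2738| = 2738; area = 1369; boundary points = 2 + 1 + 1 = 4; strictly interior points = area - boundary/2 + 1 = 1368; answer 1368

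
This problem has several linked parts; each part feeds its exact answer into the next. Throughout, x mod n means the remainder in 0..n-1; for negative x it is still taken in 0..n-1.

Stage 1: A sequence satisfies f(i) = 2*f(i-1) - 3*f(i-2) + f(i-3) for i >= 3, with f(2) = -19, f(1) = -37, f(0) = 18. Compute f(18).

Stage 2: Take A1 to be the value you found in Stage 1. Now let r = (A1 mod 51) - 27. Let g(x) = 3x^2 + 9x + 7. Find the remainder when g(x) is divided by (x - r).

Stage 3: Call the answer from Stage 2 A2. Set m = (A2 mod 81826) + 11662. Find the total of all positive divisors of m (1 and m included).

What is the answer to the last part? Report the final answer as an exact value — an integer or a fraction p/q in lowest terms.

Stage 1: f(3) = 2*(-19) - 3*(-37) + 1*(18) = 91; iterating: f(3)=91, f(4)=202, f(5)=112, f(6)=-291, f(7)=-716, f(8)=-447, f(9)=963, f(10)=2551, f(11)=1766, f(12)=-3158, f(13)=-9063, f(14)=-6886, f(15)=10259, f(16)=32113, f(17)=26563, f(18)=-32954; answer -32954
Stage 2: A1 = -32954; r = 16; remainder = value at the root: 3*(16)^2 + 9*(16)^1 + 7 = (768) + (144) + (7) = 919; answer 919
Stage 3: A2 = 919; m = 12581; 12581 = 23 * 547; sigma = (1 + 23) * (1 + 547) = 24 * 548 = 13152; answer 13152

13152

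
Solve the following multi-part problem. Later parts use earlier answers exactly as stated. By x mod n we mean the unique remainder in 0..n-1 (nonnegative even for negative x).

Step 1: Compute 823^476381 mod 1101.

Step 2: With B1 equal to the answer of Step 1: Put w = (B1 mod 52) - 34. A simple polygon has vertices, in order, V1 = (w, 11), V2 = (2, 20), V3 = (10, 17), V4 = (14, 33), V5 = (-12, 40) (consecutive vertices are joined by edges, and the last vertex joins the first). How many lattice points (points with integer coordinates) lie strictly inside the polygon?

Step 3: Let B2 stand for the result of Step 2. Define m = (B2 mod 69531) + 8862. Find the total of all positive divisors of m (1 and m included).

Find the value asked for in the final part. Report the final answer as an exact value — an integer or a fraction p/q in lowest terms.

Step 1: squarings mod 1101: 823^1=823, 823^2=214, 823^4=655, 823^8=736, 823^16=4, 823^32=16, 823^64=256, 823^128=577, 823^256=427, 823^512=664, 823^1024=496, 823^2048=493, 823^4096=829, 823^8192=217, 823^16384=847, 823^32768=658, 823^65536=271, 823^131072=775, 823^262144=580; 823^476381 = 823^1 * 823^4 * 823^8 * 823^16 * 823^64 * 823^128 * 823^1024 * 823^16384 * 823^65536 * 823^131072 * 823^262144 = 16 (mod 1101); answer 16
Step 2: B1 = 16; w = -18; cross terms: (-18*20 - 2*11)=-382, (2*17 - 10*20)=-166, (10*33 - 14*17)=92, (14*40 - -12*33)=956, (-12*11 - -18*40)=588; twice the area = |1088| = 1088; area = 544; boundary points = 1 + 1 + 4 + 1 + 1 = 8; strictly interior points = area - boundary/2 + 1 = 541; answer 541
Step 3: B2 = 541; m = 9403; 9403 is prime, so its only divisors are 1 and 9403; sigma = 1 + 9403 = 9404; answer 9404

9404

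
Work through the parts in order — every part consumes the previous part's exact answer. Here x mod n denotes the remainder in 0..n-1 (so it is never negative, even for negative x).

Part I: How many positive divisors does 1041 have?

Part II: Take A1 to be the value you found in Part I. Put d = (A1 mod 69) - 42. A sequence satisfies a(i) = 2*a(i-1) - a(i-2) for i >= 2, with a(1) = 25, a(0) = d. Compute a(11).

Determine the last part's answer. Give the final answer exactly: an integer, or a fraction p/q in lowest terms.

Part I: 1041 = 3 * 347; number of divisors = (1+1) * (1+1) = 4; answer 4
Part II: A1 = 4; d = -38; a(2) = 2*(25) - 1*(-38) = 88; iterating: a(2)=88, a(3)=151, a(4)=214, a(5)=277, a(6)=340, a(7)=403, a(8)=466, a(9)=529, a(10)=592, a(11)=655; answer 655

655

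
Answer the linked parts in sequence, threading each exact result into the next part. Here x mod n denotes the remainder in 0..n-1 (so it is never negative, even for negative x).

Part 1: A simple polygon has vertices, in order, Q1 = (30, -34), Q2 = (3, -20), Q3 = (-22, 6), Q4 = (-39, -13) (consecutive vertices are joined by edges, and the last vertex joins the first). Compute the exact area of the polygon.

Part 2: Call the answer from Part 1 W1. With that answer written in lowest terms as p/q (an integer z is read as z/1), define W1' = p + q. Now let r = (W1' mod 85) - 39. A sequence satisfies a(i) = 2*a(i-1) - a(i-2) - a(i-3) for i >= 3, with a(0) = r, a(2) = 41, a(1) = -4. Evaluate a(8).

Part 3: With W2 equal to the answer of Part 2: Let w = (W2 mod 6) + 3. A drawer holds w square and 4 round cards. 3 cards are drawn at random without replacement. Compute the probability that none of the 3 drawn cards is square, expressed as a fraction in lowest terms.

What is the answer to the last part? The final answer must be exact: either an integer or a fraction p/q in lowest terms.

4/165

Part 1: cross terms: (30*-20 - 3*-34)=-498, (3*6 - -22*-20)=-422, (-22*-13 - -39*6)=520, (-39*-34 - 30*-13)=1716; twice the area = |1316| = 1316; area = 658; answer 658
Part 2: W1 = 658; threaded value p + q = 659; r = 25; a(3) = 2*(41) - 1*(-4) - 1*(25) = 61; iterating: a(3)=61, a(4)=85, a(5)=68, a(6)=-10, a(7)=-173, a(8)=-404; answer -404
Part 3: W2 = -404; w = 7; total draws C(11,3) = 165; favorable C(4,3) = 4; P = 4/165; answer 4/165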